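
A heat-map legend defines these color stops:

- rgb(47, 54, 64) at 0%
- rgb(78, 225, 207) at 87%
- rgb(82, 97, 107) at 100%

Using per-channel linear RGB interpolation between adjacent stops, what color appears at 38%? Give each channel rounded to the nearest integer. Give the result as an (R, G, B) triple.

38% lies between the 0% and 87% stops, so the local fraction is t = (38 − 0)/(87 − 0) = 38/87 ≈ 0.4368.
R = 47 + 0.4368 × (78 − 47) = 60.541 → 61
G = 54 + 0.4368 × (225 − 54) = 128.693 → 129
B = 64 + 0.4368 × (207 − 64) = 126.462 → 126

(61, 129, 126)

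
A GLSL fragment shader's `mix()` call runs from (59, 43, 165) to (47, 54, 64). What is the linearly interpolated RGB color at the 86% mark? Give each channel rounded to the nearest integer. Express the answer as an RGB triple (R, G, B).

(49, 52, 78)

86% corresponds to t = 0.86.
R = 59 + 0.86 × (47 − 59) = 59 + 0.86 × -12 = 48.68 → 49
G = 43 + 0.86 × (54 − 43) = 43 + 0.86 × 11 = 52.46 → 52
B = 165 + 0.86 × (64 − 165) = 165 + 0.86 × -101 = 78.14 → 78
So the blended color is (49, 52, 78), about #31344e.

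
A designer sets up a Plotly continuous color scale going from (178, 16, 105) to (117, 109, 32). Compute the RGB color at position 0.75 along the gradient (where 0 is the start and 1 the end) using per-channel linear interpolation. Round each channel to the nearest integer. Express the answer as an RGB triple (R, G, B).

R = 178 + 0.75 × (117 − 178) = 178 + 0.75 × -61 = 132.25 → 132
G = 16 + 0.75 × (109 − 16) = 16 + 0.75 × 93 = 85.75 → 86
B = 105 + 0.75 × (32 − 105) = 105 + 0.75 × -73 = 50.25 → 50
So the blended color is (132, 86, 50), about #845632.

(132, 86, 50)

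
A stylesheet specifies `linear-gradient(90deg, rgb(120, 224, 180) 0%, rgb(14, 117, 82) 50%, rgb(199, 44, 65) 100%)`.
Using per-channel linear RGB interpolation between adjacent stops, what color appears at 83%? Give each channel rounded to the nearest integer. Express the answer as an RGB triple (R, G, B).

(136, 69, 71)

83% lies between the 50% and 100% stops, so the local fraction is t = (83 − 50)/(100 − 50) = 33/50 ≈ 0.66.
R = 14 + 0.66 × (199 − 14) = 136.1 → 136
G = 117 + 0.66 × (44 − 117) = 68.82 → 69
B = 82 + 0.66 × (65 − 82) = 70.78 → 71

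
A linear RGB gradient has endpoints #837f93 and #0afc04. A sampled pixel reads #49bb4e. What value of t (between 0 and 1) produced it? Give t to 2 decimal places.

0.48

Invert the lerp on the B channel (largest span, 143): t = (78 − 147) / (4 − 147) = -69/-143 = 0.48252.
Check on R: (73 − 131)/(10 − 131) = 0.4793 ✓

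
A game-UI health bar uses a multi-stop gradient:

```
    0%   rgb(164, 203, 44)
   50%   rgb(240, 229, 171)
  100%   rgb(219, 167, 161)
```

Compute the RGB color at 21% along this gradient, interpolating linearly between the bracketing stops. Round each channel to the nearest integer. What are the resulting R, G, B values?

21% lies between the 0% and 50% stops, so the local fraction is t = (21 − 0)/(50 − 0) = 21/50 ≈ 0.42.
R = 164 + 0.42 × (240 − 164) = 195.92 → 196
G = 203 + 0.42 × (229 − 203) = 213.92 → 214
B = 44 + 0.42 × (171 − 44) = 97.34 → 97

(196, 214, 97)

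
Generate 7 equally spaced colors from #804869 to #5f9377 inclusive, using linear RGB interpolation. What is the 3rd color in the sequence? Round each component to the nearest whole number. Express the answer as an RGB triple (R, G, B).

With 7 swatches and endpoints inclusive, swatch 3 sits at t = (3 − 1)/(7 − 1) = 2/6 ≈ 0.3333.
#804869 → (128, 72, 105); #5f9377 → (95, 147, 119).
R = 128 + 0.3333 × (95 − 128) = 117.001 → 117
G = 72 + 0.3333 × (147 − 72) = 96.998 → 97
B = 105 + 0.3333 × (119 − 105) = 109.666 → 110

(117, 97, 110)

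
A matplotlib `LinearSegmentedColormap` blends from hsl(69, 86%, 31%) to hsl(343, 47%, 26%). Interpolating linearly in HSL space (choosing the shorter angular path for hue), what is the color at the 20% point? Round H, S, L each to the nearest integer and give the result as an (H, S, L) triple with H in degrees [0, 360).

Hue: 343 − 69 = 274°, but |274| > 180 so the shorter arc goes the other way: Δh = 274 − 360 = -86°.
H = 69 + 0.2 × (-86) = 51.8 → 52°
S = 86 + 0.2 × (47 − 86) = 78.2 → 78%
L = 31 + 0.2 × (26 − 31) = 30 → 30%

(52, 78, 30)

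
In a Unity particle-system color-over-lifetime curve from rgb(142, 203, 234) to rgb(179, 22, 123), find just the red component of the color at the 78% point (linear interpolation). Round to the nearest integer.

R = 142 + 0.78 × (179 − 142) = 170.86 → 171

171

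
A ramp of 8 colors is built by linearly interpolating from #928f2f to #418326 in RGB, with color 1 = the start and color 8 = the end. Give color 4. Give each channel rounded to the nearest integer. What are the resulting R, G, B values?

With 8 swatches and endpoints inclusive, swatch 4 sits at t = (4 − 1)/(8 − 1) = 3/7 ≈ 0.4286.
#928f2f → (146, 143, 47); #418326 → (65, 131, 38).
R = 146 + 0.4286 × (65 − 146) = 111.283 → 111
G = 143 + 0.4286 × (131 − 143) = 137.857 → 138
B = 47 + 0.4286 × (38 − 47) = 43.143 → 43

(111, 138, 43)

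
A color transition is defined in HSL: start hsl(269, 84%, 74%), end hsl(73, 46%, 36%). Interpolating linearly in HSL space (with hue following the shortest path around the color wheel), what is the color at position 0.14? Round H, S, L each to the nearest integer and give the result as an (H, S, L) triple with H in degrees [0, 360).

Hue: 73 − 269 = -196°, but |-196| > 180 so the shorter arc goes the other way: Δh = -196 + 360 = 164°.
H = 269 + 0.14 × (164) = 291.96 → 292°
S = 84 + 0.14 × (46 − 84) = 78.68 → 79%
L = 74 + 0.14 × (36 − 74) = 68.68 → 69%

(292, 79, 69)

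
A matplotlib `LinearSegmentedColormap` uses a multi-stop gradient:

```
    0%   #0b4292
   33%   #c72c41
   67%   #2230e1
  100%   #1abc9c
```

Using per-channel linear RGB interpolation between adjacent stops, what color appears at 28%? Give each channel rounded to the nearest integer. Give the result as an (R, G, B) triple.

(171, 47, 77)

28% lies between the 0% and 33% stops, so the local fraction is t = (28 − 0)/(33 − 0) = 28/33 ≈ 0.8485.
#0b4292 → (11, 66, 146); #c72c41 → (199, 44, 65).
R = 11 + 0.8485 × (199 − 11) = 170.518 → 171
G = 66 + 0.8485 × (44 − 66) = 47.333 → 47
B = 146 + 0.8485 × (65 − 146) = 77.272 → 77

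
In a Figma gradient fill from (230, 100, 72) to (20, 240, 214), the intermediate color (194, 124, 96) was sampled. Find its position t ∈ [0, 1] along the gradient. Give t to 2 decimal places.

Invert the lerp on the R channel (largest span, 210): t = (194 − 230) / (20 − 230) = -36/-210 = 0.17143.
Check on G: (124 − 100)/(240 − 100) = 0.1714 ✓

0.17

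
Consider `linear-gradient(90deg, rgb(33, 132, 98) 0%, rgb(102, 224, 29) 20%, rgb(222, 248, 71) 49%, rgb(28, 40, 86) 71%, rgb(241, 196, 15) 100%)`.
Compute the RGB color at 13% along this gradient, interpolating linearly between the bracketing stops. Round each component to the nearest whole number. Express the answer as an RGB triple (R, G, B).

13% lies between the 0% and 20% stops, so the local fraction is t = (13 − 0)/(20 − 0) = 13/20 ≈ 0.65.
R = 33 + 0.65 × (102 − 33) = 77.85 → 78
G = 132 + 0.65 × (224 − 132) = 191.8 → 192
B = 98 + 0.65 × (29 − 98) = 53.15 → 53

(78, 192, 53)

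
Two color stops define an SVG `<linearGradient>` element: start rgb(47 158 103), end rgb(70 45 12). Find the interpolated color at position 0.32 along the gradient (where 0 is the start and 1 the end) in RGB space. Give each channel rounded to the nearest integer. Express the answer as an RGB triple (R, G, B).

R = 47 + 0.32 × (70 − 47) = 47 + 0.32 × 23 = 54.36 → 54
G = 158 + 0.32 × (45 − 158) = 158 + 0.32 × -113 = 121.84 → 122
B = 103 + 0.32 × (12 − 103) = 103 + 0.32 × -91 = 73.88 → 74

(54, 122, 74)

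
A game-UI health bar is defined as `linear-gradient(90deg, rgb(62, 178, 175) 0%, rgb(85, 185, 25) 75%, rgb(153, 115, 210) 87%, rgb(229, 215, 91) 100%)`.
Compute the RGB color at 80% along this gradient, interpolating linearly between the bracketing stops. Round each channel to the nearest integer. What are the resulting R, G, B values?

80% lies between the 75% and 87% stops, so the local fraction is t = (80 − 75)/(87 − 75) = 5/12 ≈ 0.4167.
R = 85 + 0.4167 × (153 − 85) = 113.336 → 113
G = 185 + 0.4167 × (115 − 185) = 155.831 → 156
B = 25 + 0.4167 × (210 − 25) = 102.09 → 102

(113, 156, 102)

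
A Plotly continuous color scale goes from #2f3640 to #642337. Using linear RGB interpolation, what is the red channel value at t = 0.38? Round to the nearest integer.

R₁ = 47 (from #2f3640), R₂ = 100 (from #642337).
R = 47 + 0.38 × (100 − 47) = 67.14 → 67

67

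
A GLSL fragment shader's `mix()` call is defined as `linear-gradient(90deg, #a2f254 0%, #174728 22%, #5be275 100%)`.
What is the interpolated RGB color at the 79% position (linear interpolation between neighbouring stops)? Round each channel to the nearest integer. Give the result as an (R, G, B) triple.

(73, 184, 96)

79% lies between the 22% and 100% stops, so the local fraction is t = (79 − 22)/(100 − 22) = 57/78 ≈ 0.7308.
#174728 → (23, 71, 40); #5be275 → (91, 226, 117).
R = 23 + 0.7308 × (91 − 23) = 72.694 → 73
G = 71 + 0.7308 × (226 − 71) = 184.274 → 184
B = 40 + 0.7308 × (117 − 40) = 96.272 → 96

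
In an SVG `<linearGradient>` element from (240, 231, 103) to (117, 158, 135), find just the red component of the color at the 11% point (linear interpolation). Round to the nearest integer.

R = 240 + 0.11 × (117 − 240) = 226.47 → 226

226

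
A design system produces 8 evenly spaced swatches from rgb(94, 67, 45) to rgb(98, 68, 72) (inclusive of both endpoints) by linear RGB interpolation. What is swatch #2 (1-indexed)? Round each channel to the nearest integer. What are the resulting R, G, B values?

(95, 67, 49)

With 8 swatches and endpoints inclusive, swatch 2 sits at t = (2 − 1)/(8 − 1) = 1/7 ≈ 0.1429.
R = 94 + 0.1429 × (98 − 94) = 94.572 → 95
G = 67 + 0.1429 × (68 − 67) = 67.143 → 67
B = 45 + 0.1429 × (72 − 45) = 48.858 → 49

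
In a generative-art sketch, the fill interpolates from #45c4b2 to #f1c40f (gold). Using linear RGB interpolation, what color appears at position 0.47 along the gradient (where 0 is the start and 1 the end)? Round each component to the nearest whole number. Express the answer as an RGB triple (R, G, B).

(150, 196, 101)

#45c4b2 → (69, 196, 178); #f1c40f → (241, 196, 15).
R = 69 + 0.47 × (241 − 69) = 69 + 0.47 × 172 = 149.84 → 150
G = 196 + 0.47 × (196 − 196) = 196 + 0.47 × 0 = 196 → 196
B = 178 + 0.47 × (15 − 178) = 178 + 0.47 × -163 = 101.39 → 101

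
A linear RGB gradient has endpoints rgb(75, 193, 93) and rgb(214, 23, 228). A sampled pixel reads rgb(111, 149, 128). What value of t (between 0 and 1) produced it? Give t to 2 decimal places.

0.26

Invert the lerp on the G channel (largest span, 170): t = (149 − 193) / (23 − 193) = -44/-170 = 0.25882.
Check on R: (111 − 75)/(214 − 75) = 0.259 ✓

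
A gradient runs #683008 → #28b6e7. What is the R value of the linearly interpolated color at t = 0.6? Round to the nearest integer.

66

R₁ = 104 (from #683008), R₂ = 40 (from #28b6e7).
R = 104 + 0.6 × (40 − 104) = 65.6 → 66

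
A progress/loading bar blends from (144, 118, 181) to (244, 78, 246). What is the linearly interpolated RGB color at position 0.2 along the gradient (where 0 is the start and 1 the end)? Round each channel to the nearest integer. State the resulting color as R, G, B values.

R = 144 + 0.2 × (244 − 144) = 144 + 0.2 × 100 = 164 → 164
G = 118 + 0.2 × (78 − 118) = 118 + 0.2 × -40 = 110 → 110
B = 181 + 0.2 × (246 − 181) = 181 + 0.2 × 65 = 194 → 194

(164, 110, 194)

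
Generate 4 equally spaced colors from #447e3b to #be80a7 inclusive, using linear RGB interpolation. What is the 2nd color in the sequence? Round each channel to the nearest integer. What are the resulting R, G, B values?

(109, 127, 95)

With 4 swatches and endpoints inclusive, swatch 2 sits at t = (2 − 1)/(4 − 1) = 1/3 ≈ 0.3333.
#447e3b → (68, 126, 59); #be80a7 → (190, 128, 167).
R = 68 + 0.3333 × (190 − 68) = 108.663 → 109
G = 126 + 0.3333 × (128 − 126) = 126.667 → 127
B = 59 + 0.3333 × (167 − 59) = 94.996 → 95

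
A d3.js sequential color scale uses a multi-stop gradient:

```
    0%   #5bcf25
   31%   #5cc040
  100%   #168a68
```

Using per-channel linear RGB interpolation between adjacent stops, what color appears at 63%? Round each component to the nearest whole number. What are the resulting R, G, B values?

63% lies between the 31% and 100% stops, so the local fraction is t = (63 − 31)/(100 − 31) = 32/69 ≈ 0.4638.
#5cc040 → (92, 192, 64); #168a68 → (22, 138, 104).
R = 92 + 0.4638 × (22 − 92) = 59.534 → 60
G = 192 + 0.4638 × (138 − 192) = 166.955 → 167
B = 64 + 0.4638 × (104 − 64) = 82.552 → 83

(60, 167, 83)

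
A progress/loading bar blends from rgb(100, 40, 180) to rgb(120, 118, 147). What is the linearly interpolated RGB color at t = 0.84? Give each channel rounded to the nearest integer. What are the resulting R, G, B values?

(117, 106, 152)

R = 100 + 0.84 × (120 − 100) = 100 + 0.84 × 20 = 116.8 → 117
G = 40 + 0.84 × (118 − 40) = 40 + 0.84 × 78 = 105.52 → 106
B = 180 + 0.84 × (147 − 180) = 180 + 0.84 × -33 = 152.28 → 152
So the blended color is (117, 106, 152), about #756a98.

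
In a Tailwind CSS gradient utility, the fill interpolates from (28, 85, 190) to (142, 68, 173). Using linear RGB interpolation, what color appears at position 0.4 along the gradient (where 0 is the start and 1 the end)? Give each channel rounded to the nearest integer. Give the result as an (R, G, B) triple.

R = 28 + 0.4 × (142 − 28) = 28 + 0.4 × 114 = 73.6 → 74
G = 85 + 0.4 × (68 − 85) = 85 + 0.4 × -17 = 78.2 → 78
B = 190 + 0.4 × (173 − 190) = 190 + 0.4 × -17 = 183.2 → 183

(74, 78, 183)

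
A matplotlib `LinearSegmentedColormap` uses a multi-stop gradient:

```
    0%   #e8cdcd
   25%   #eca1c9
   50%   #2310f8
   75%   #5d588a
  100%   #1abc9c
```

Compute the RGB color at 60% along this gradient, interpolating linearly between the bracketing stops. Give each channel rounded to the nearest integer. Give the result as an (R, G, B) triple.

(58, 45, 204)

60% lies between the 50% and 75% stops, so the local fraction is t = (60 − 50)/(75 − 50) = 10/25 ≈ 0.4.
#2310f8 → (35, 16, 248); #5d588a → (93, 88, 138).
R = 35 + 0.4 × (93 − 35) = 58.2 → 58
G = 16 + 0.4 × (88 − 16) = 44.8 → 45
B = 248 + 0.4 × (138 − 248) = 204 → 204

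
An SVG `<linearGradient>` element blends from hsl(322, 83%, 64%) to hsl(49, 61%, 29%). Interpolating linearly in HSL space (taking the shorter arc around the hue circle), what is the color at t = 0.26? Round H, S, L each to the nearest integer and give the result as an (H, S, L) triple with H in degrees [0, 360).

Hue: 49 − 322 = -273°, but |-273| > 180 so the shorter arc goes the other way: Δh = -273 + 360 = 87°.
H = 322 + 0.26 × (87) = 344.62 → 345°
S = 83 + 0.26 × (61 − 83) = 77.28 → 77%
L = 64 + 0.26 × (29 − 64) = 54.9 → 55%

(345, 77, 55)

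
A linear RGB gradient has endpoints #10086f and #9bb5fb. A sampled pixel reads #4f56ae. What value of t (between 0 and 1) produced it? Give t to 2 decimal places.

Invert the lerp on the G channel (largest span, 173): t = (86 − 8) / (181 − 8) = 78/173 = 0.45087.
Check on R: (79 − 16)/(155 − 16) = 0.4532 ✓

0.45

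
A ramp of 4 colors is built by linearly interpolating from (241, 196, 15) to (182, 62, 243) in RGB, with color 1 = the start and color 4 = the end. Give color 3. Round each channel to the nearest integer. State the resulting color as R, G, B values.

(202, 107, 167)

With 4 swatches and endpoints inclusive, swatch 3 sits at t = (3 − 1)/(4 − 1) = 2/3 ≈ 0.6667.
R = 241 + 0.6667 × (182 − 241) = 201.665 → 202
G = 196 + 0.6667 × (62 − 196) = 106.662 → 107
B = 15 + 0.6667 × (243 − 15) = 167.008 → 167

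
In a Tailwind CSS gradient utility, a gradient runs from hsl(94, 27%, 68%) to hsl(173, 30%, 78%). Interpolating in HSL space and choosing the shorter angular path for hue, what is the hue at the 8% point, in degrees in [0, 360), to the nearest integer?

100

Hue arc: Δh = 173 − 94 = 79° (|Δh| ≤ 180, already the shorter path).
H = 94 + 0.08 × (79) = 100.32 → 100°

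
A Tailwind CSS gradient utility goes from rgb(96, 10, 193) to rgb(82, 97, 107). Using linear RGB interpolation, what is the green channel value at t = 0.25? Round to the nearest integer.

32

G = 10 + 0.25 × (97 − 10) = 31.75 → 32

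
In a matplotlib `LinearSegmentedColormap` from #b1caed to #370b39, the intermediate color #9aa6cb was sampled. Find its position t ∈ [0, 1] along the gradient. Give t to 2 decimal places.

Invert the lerp on the G channel (largest span, 191): t = (166 − 202) / (11 − 202) = -36/-191 = 0.18848.
Check on R: (154 − 177)/(55 − 177) = 0.1885 ✓

0.19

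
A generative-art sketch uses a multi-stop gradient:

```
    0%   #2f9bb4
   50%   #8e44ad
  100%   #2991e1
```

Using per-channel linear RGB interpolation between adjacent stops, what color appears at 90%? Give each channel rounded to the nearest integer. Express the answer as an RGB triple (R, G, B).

(61, 130, 215)

90% lies between the 50% and 100% stops, so the local fraction is t = (90 − 50)/(100 − 50) = 40/50 ≈ 0.8.
#8e44ad → (142, 68, 173); #2991e1 → (41, 145, 225).
R = 142 + 0.8 × (41 − 142) = 61.2 → 61
G = 68 + 0.8 × (145 − 68) = 129.6 → 130
B = 173 + 0.8 × (225 − 173) = 214.6 → 215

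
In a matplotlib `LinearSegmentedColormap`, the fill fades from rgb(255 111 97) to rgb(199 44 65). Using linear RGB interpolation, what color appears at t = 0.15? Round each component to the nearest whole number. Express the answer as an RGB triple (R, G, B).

(247, 101, 92)

R = 255 + 0.15 × (199 − 255) = 255 + 0.15 × -56 = 246.6 → 247
G = 111 + 0.15 × (44 − 111) = 111 + 0.15 × -67 = 100.95 → 101
B = 97 + 0.15 × (65 − 97) = 97 + 0.15 × -32 = 92.2 → 92
So the blended color is (247, 101, 92), about #f7655c.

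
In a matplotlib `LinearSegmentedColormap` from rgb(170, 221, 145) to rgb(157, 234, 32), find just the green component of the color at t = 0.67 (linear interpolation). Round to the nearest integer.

230

G = 221 + 0.67 × (234 − 221) = 229.71 → 230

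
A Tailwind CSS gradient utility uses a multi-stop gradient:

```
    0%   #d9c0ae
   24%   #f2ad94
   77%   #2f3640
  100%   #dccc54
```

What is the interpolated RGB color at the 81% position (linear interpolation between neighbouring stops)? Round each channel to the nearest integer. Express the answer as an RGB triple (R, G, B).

(77, 80, 67)

81% lies between the 77% and 100% stops, so the local fraction is t = (81 − 77)/(100 − 77) = 4/23 ≈ 0.1739.
#2f3640 → (47, 54, 64); #dccc54 → (220, 204, 84).
R = 47 + 0.1739 × (220 − 47) = 77.085 → 77
G = 54 + 0.1739 × (204 − 54) = 80.085 → 80
B = 64 + 0.1739 × (84 − 64) = 67.478 → 67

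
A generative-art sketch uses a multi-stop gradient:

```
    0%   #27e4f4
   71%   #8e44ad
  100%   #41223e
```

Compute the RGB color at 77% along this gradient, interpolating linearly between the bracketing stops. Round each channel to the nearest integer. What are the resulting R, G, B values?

(126, 61, 150)

77% lies between the 71% and 100% stops, so the local fraction is t = (77 − 71)/(100 − 71) = 6/29 ≈ 0.2069.
#8e44ad → (142, 68, 173); #41223e → (65, 34, 62).
R = 142 + 0.2069 × (65 − 142) = 126.069 → 126
G = 68 + 0.2069 × (34 − 68) = 60.965 → 61
B = 173 + 0.2069 × (62 − 173) = 150.034 → 150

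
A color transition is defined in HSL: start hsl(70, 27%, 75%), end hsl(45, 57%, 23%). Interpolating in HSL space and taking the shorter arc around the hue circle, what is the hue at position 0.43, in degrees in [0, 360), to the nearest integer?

Hue arc: Δh = 45 − 70 = -25° (|Δh| ≤ 180, already the shorter path).
H = 70 + 0.43 × (-25) = 59.25 → 59°

59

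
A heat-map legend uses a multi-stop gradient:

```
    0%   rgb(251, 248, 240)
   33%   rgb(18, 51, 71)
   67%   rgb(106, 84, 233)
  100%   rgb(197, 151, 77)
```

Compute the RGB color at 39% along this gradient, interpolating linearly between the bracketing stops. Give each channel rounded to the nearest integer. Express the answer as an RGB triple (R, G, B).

(34, 57, 100)

39% lies between the 33% and 67% stops, so the local fraction is t = (39 − 33)/(67 − 33) = 6/34 ≈ 0.1765.
R = 18 + 0.1765 × (106 − 18) = 33.532 → 34
G = 51 + 0.1765 × (84 − 51) = 56.825 → 57
B = 71 + 0.1765 × (233 − 71) = 99.593 → 100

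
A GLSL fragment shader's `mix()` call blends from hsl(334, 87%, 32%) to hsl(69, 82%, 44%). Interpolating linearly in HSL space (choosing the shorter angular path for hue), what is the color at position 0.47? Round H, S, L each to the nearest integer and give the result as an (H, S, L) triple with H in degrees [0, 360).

(19, 85, 38)

Hue: 69 − 334 = -265°, but |-265| > 180 so the shorter arc goes the other way: Δh = -265 + 360 = 95°.
H = 334 + 0.47 × (95) = 378.65 → 379 → 379 mod 360 = 19°
S = 87 + 0.47 × (82 − 87) = 84.65 → 85%
L = 32 + 0.47 × (44 − 32) = 37.64 → 38%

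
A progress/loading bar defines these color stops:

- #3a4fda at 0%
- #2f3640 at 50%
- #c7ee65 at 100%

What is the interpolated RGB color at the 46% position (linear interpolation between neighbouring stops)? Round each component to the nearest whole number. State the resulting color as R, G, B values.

46% lies between the 0% and 50% stops, so the local fraction is t = (46 − 0)/(50 − 0) = 46/50 ≈ 0.92.
#3a4fda → (58, 79, 218); #2f3640 → (47, 54, 64).
R = 58 + 0.92 × (47 − 58) = 47.88 → 48
G = 79 + 0.92 × (54 − 79) = 56 → 56
B = 218 + 0.92 × (64 − 218) = 76.32 → 76

(48, 56, 76)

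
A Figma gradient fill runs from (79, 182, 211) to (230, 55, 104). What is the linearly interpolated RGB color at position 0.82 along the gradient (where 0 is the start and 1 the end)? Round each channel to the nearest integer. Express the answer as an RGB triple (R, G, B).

(203, 78, 123)

R = 79 + 0.82 × (230 − 79) = 79 + 0.82 × 151 = 202.82 → 203
G = 182 + 0.82 × (55 − 182) = 182 + 0.82 × -127 = 77.86 → 78
B = 211 + 0.82 × (104 − 211) = 211 + 0.82 × -107 = 123.26 → 123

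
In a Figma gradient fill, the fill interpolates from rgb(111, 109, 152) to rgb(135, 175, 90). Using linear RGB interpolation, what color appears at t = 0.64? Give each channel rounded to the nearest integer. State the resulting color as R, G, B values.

(126, 151, 112)

R = 111 + 0.64 × (135 − 111) = 111 + 0.64 × 24 = 126.36 → 126
G = 109 + 0.64 × (175 − 109) = 109 + 0.64 × 66 = 151.24 → 151
B = 152 + 0.64 × (90 − 152) = 152 + 0.64 × -62 = 112.32 → 112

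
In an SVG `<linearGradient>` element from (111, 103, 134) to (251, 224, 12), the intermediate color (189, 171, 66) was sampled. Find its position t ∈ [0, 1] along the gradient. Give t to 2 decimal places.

0.56

Invert the lerp on the R channel (largest span, 140): t = (189 − 111) / (251 − 111) = 78/140 = 0.55714.
Check on G: (171 − 103)/(224 − 103) = 0.562 ✓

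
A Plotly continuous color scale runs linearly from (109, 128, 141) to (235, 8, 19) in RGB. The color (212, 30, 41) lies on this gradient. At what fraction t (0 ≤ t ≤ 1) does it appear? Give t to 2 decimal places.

Invert the lerp on the R channel (largest span, 126): t = (212 − 109) / (235 − 109) = 103/126 = 0.81746.
Check on G: (30 − 128)/(8 − 128) = 0.8167 ✓

0.82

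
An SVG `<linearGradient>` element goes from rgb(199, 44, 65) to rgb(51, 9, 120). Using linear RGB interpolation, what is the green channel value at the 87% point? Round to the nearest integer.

14

G = 44 + 0.87 × (9 − 44) = 13.55 → 14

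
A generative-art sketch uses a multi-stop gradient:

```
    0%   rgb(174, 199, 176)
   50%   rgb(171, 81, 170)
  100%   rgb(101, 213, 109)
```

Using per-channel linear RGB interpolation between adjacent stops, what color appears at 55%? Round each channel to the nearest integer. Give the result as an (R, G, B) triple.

(164, 94, 164)

55% lies between the 50% and 100% stops, so the local fraction is t = (55 − 50)/(100 − 50) = 5/50 ≈ 0.1.
R = 171 + 0.1 × (101 − 171) = 164 → 164
G = 81 + 0.1 × (213 − 81) = 94.2 → 94
B = 170 + 0.1 × (109 − 170) = 163.9 → 164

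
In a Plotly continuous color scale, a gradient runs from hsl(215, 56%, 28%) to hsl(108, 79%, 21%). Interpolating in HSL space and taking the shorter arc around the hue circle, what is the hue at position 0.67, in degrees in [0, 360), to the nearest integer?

143

Hue arc: Δh = 108 − 215 = -107° (|Δh| ≤ 180, already the shorter path).
H = 215 + 0.67 × (-107) = 143.31 → 143°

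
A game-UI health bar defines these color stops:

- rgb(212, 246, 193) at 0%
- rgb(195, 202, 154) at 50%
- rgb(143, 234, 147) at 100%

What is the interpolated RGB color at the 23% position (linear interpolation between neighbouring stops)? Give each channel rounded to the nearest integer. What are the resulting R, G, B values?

(204, 226, 175)

23% lies between the 0% and 50% stops, so the local fraction is t = (23 − 0)/(50 − 0) = 23/50 ≈ 0.46.
R = 212 + 0.46 × (195 − 212) = 204.18 → 204
G = 246 + 0.46 × (202 − 246) = 225.76 → 226
B = 193 + 0.46 × (154 − 193) = 175.06 → 175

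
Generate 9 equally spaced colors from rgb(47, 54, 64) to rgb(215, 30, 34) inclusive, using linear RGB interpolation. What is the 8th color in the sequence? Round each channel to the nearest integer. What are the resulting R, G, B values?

With 9 swatches and endpoints inclusive, swatch 8 sits at t = (8 − 1)/(9 − 1) = 7/8 ≈ 0.875.
R = 47 + 0.875 × (215 − 47) = 194 → 194
G = 54 + 0.875 × (30 − 54) = 33 → 33
B = 64 + 0.875 × (34 − 64) = 37.75 → 38

(194, 33, 38)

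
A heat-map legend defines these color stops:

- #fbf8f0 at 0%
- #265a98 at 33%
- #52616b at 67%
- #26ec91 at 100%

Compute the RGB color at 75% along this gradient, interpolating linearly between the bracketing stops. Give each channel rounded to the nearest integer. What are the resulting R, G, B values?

75% lies between the 67% and 100% stops, so the local fraction is t = (75 − 67)/(100 − 67) = 8/33 ≈ 0.2424.
#52616b → (82, 97, 107); #26ec91 → (38, 236, 145).
R = 82 + 0.2424 × (38 − 82) = 71.334 → 71
G = 97 + 0.2424 × (236 − 97) = 130.694 → 131
B = 107 + 0.2424 × (145 − 107) = 116.211 → 116

(71, 131, 116)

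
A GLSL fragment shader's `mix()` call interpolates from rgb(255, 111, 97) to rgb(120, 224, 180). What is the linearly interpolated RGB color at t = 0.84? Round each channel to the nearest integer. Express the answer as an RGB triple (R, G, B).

(142, 206, 167)

R = 255 + 0.84 × (120 − 255) = 255 + 0.84 × -135 = 141.6 → 142
G = 111 + 0.84 × (224 − 111) = 111 + 0.84 × 113 = 205.92 → 206
B = 97 + 0.84 × (180 − 97) = 97 + 0.84 × 83 = 166.72 → 167
So the blended color is (142, 206, 167), about #8ecea7.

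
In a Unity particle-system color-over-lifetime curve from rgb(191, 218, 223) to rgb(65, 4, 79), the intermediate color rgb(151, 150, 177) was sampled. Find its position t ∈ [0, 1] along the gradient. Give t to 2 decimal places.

0.32

Invert the lerp on the G channel (largest span, 214): t = (150 − 218) / (4 − 218) = -68/-214 = 0.31776.
Check on R: (151 − 191)/(65 − 191) = 0.3175 ✓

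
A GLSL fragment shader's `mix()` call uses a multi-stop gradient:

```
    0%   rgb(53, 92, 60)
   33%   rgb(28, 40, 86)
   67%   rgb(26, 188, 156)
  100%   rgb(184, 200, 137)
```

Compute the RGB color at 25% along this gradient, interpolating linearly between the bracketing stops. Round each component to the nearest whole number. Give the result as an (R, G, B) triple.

(34, 53, 80)

25% lies between the 0% and 33% stops, so the local fraction is t = (25 − 0)/(33 − 0) = 25/33 ≈ 0.7576.
R = 53 + 0.7576 × (28 − 53) = 34.06 → 34
G = 92 + 0.7576 × (40 − 92) = 52.605 → 53
B = 60 + 0.7576 × (86 − 60) = 79.698 → 80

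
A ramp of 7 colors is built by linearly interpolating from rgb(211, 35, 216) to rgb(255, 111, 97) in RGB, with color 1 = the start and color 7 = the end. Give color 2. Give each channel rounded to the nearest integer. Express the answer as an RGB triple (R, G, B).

With 7 swatches and endpoints inclusive, swatch 2 sits at t = (2 − 1)/(7 − 1) = 1/6 ≈ 0.1667.
R = 211 + 0.1667 × (255 − 211) = 218.335 → 218
G = 35 + 0.1667 × (111 − 35) = 47.669 → 48
B = 216 + 0.1667 × (97 − 216) = 196.163 → 196

(218, 48, 196)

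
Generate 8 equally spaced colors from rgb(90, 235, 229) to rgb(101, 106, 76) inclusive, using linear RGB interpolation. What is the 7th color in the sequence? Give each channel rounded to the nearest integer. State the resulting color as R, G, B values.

(99, 124, 98)

With 8 swatches and endpoints inclusive, swatch 7 sits at t = (7 − 1)/(8 − 1) = 6/7 ≈ 0.8571.
R = 90 + 0.8571 × (101 − 90) = 99.428 → 99
G = 235 + 0.8571 × (106 − 235) = 124.434 → 124
B = 229 + 0.8571 × (76 − 229) = 97.864 → 98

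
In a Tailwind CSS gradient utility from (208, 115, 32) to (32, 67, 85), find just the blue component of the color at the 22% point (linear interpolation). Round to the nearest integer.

44

B = 32 + 0.22 × (85 − 32) = 43.66 → 44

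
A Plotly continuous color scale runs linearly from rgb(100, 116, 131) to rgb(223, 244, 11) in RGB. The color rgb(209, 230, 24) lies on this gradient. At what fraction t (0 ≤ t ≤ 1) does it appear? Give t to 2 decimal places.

Invert the lerp on the G channel (largest span, 128): t = (230 − 116) / (244 − 116) = 114/128 = 0.89062.
Check on R: (209 − 100)/(223 − 100) = 0.8862 ✓

0.89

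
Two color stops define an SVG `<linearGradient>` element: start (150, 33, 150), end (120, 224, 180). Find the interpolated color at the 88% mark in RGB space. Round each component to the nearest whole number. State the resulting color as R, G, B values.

(124, 201, 176)

88% corresponds to t = 0.88.
R = 150 + 0.88 × (120 − 150) = 150 + 0.88 × -30 = 123.6 → 124
G = 33 + 0.88 × (224 − 33) = 33 + 0.88 × 191 = 201.08 → 201
B = 150 + 0.88 × (180 − 150) = 150 + 0.88 × 30 = 176.4 → 176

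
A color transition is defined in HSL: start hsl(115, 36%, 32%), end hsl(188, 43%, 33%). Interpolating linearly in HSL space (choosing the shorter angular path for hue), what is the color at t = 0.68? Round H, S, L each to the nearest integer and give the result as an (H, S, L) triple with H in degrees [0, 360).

(165, 41, 33)

Hue arc: Δh = 188 − 115 = 73° (|Δh| ≤ 180, already the shorter path).
H = 115 + 0.68 × (73) = 164.64 → 165°
S = 36 + 0.68 × (43 − 36) = 40.76 → 41%
L = 32 + 0.68 × (33 − 32) = 32.68 → 33%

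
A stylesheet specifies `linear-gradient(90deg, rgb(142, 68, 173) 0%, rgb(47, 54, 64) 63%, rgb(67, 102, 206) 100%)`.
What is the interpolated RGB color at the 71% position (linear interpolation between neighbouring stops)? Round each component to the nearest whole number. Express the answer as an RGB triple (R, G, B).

(51, 64, 95)

71% lies between the 63% and 100% stops, so the local fraction is t = (71 − 63)/(100 − 63) = 8/37 ≈ 0.2162.
R = 47 + 0.2162 × (67 − 47) = 51.324 → 51
G = 54 + 0.2162 × (102 − 54) = 64.378 → 64
B = 64 + 0.2162 × (206 − 64) = 94.7 → 95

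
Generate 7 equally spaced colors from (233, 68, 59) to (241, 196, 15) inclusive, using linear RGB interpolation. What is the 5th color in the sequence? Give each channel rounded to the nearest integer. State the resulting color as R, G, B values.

(238, 153, 30)

With 7 swatches and endpoints inclusive, swatch 5 sits at t = (5 − 1)/(7 − 1) = 4/6 ≈ 0.6667.
R = 233 + 0.6667 × (241 − 233) = 238.334 → 238
G = 68 + 0.6667 × (196 − 68) = 153.338 → 153
B = 59 + 0.6667 × (15 − 59) = 29.665 → 30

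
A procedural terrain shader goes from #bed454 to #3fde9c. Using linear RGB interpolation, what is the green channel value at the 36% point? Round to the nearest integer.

G₁ = 212 (from #bed454), G₂ = 222 (from #3fde9c).
G = 212 + 0.36 × (222 − 212) = 215.6 → 216

216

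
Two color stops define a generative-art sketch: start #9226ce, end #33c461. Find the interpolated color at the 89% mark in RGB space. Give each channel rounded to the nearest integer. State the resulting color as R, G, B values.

(61, 179, 109)

#9226ce → (146, 38, 206); #33c461 → (51, 196, 97).
89% corresponds to t = 0.89.
R = 146 + 0.89 × (51 − 146) = 146 + 0.89 × -95 = 61.45 → 61
G = 38 + 0.89 × (196 − 38) = 38 + 0.89 × 158 = 178.62 → 179
B = 206 + 0.89 × (97 − 206) = 206 + 0.89 × -109 = 108.99 → 109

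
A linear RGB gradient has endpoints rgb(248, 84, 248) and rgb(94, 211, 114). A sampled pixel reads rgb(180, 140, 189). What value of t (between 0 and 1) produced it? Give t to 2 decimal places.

0.44

Invert the lerp on the R channel (largest span, 154): t = (180 − 248) / (94 − 248) = -68/-154 = 0.44156.
Check on G: (140 − 84)/(211 − 84) = 0.4409 ✓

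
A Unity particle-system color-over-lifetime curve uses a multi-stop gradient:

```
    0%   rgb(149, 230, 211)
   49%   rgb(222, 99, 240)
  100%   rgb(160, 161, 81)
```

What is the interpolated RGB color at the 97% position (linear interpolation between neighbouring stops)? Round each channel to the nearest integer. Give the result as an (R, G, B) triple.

(164, 157, 90)

97% lies between the 49% and 100% stops, so the local fraction is t = (97 − 49)/(100 − 49) = 48/51 ≈ 0.9412.
R = 222 + 0.9412 × (160 − 222) = 163.646 → 164
G = 99 + 0.9412 × (161 − 99) = 157.354 → 157
B = 240 + 0.9412 × (81 − 240) = 90.349 → 90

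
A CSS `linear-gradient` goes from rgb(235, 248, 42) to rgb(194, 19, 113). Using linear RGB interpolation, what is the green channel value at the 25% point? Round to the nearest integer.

G = 248 + 0.25 × (19 − 248) = 190.75 → 191

191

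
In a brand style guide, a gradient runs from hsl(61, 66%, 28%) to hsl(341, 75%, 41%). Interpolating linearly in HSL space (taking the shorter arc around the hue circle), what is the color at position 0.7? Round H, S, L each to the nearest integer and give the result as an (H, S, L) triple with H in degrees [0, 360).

(5, 72, 37)

Hue: 341 − 61 = 280°, but |280| > 180 so the shorter arc goes the other way: Δh = 280 − 360 = -80°.
H = 61 + 0.7 × (-80) = 5 → 5°
S = 66 + 0.7 × (75 − 66) = 72.3 → 72%
L = 28 + 0.7 × (41 − 28) = 37.1 → 37%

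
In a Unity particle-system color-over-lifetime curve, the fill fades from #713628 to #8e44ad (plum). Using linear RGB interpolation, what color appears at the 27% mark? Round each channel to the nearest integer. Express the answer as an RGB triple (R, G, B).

(121, 58, 76)

#713628 → (113, 54, 40); #8e44ad → (142, 68, 173).
27% corresponds to t = 0.27.
R = 113 + 0.27 × (142 − 113) = 113 + 0.27 × 29 = 120.83 → 121
G = 54 + 0.27 × (68 − 54) = 54 + 0.27 × 14 = 57.78 → 58
B = 40 + 0.27 × (173 − 40) = 40 + 0.27 × 133 = 75.91 → 76
So the blended color is (121, 58, 76), about #793a4c.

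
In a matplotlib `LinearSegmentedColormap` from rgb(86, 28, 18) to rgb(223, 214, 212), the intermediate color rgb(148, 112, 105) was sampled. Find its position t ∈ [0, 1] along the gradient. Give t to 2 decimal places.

0.45

Invert the lerp on the B channel (largest span, 194): t = (105 − 18) / (212 − 18) = 87/194 = 0.44845.
Check on R: (148 − 86)/(223 − 86) = 0.4526 ✓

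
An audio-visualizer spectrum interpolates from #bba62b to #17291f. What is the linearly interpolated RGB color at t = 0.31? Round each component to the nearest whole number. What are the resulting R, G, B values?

#bba62b → (187, 166, 43); #17291f → (23, 41, 31).
R = 187 + 0.31 × (23 − 187) = 187 + 0.31 × -164 = 136.16 → 136
G = 166 + 0.31 × (41 − 166) = 166 + 0.31 × -125 = 127.25 → 127
B = 43 + 0.31 × (31 − 43) = 43 + 0.31 × -12 = 39.28 → 39
So the blended color is (136, 127, 39), about #887f27.

(136, 127, 39)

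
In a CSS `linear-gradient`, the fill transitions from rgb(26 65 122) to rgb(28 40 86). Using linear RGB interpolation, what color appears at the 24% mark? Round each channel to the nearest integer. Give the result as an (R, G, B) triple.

(26, 59, 113)

24% corresponds to t = 0.24.
R = 26 + 0.24 × (28 − 26) = 26 + 0.24 × 2 = 26.48 → 26
G = 65 + 0.24 × (40 − 65) = 65 + 0.24 × -25 = 59 → 59
B = 122 + 0.24 × (86 − 122) = 122 + 0.24 × -36 = 113.36 → 113
So the blended color is (26, 59, 113), about #1a3b71.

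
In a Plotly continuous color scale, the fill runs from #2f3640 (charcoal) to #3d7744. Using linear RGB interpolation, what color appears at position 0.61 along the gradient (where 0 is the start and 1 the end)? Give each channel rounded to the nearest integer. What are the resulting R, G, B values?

#2f3640 → (47, 54, 64); #3d7744 → (61, 119, 68).
R = 47 + 0.61 × (61 − 47) = 47 + 0.61 × 14 = 55.54 → 56
G = 54 + 0.61 × (119 − 54) = 54 + 0.61 × 65 = 93.65 → 94
B = 64 + 0.61 × (68 − 64) = 64 + 0.61 × 4 = 66.44 → 66

(56, 94, 66)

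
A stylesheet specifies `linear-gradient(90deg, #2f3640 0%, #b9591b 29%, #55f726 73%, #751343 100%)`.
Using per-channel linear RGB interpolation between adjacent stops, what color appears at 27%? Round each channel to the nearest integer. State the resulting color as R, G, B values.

27% lies between the 0% and 29% stops, so the local fraction is t = (27 − 0)/(29 − 0) = 27/29 ≈ 0.931.
#2f3640 → (47, 54, 64); #b9591b → (185, 89, 27).
R = 47 + 0.931 × (185 − 47) = 175.478 → 175
G = 54 + 0.931 × (89 − 54) = 86.585 → 87
B = 64 + 0.931 × (27 − 64) = 29.553 → 30

(175, 87, 30)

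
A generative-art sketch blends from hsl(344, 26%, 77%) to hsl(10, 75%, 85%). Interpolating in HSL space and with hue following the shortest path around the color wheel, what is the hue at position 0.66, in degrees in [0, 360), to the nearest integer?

1

Hue: 10 − 344 = -334°, but |-334| > 180 so the shorter arc goes the other way: Δh = -334 + 360 = 26°.
H = 344 + 0.66 × (26) = 361.16 → 361 → 361 mod 360 = 1°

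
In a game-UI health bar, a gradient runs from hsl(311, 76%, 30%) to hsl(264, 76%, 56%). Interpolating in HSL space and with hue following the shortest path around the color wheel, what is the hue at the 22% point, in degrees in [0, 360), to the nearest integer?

301

Hue arc: Δh = 264 − 311 = -47° (|Δh| ≤ 180, already the shorter path).
H = 311 + 0.22 × (-47) = 300.66 → 301°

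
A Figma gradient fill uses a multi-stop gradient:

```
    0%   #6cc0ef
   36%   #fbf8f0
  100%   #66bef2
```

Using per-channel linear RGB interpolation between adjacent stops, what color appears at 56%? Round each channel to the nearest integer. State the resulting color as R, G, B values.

(204, 230, 241)

56% lies between the 36% and 100% stops, so the local fraction is t = (56 − 36)/(100 − 36) = 20/64 ≈ 0.3125.
#fbf8f0 → (251, 248, 240); #66bef2 → (102, 190, 242).
R = 251 + 0.3125 × (102 − 251) = 204.438 → 204
G = 248 + 0.3125 × (190 − 248) = 229.875 → 230
B = 240 + 0.3125 × (242 − 240) = 240.625 → 241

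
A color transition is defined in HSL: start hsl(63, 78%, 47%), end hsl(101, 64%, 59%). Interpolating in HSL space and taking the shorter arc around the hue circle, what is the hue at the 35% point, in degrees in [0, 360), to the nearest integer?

76

Hue arc: Δh = 101 − 63 = 38° (|Δh| ≤ 180, already the shorter path).
H = 63 + 0.35 × (38) = 76.3 → 76°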